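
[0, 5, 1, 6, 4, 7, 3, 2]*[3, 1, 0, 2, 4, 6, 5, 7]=[3, 6, 1, 5, 4, 7, 2, 0]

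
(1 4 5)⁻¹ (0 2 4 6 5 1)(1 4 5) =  (0 2 5 6 1 4)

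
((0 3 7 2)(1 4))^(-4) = ()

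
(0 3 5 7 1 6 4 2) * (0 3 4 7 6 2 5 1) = (0 4 5 6 7)(1 2 3)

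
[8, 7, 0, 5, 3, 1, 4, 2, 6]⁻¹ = [2, 5, 7, 4, 6, 3, 8, 1, 0]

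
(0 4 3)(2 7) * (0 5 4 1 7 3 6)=(0 1 7 2 3 5 4 6)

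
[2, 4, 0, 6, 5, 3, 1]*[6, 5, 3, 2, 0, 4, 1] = [3, 0, 6, 1, 4, 2, 5]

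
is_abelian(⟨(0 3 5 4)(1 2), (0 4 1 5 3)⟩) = no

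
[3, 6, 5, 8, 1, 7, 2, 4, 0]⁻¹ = [8, 4, 6, 0, 7, 2, 1, 5, 3]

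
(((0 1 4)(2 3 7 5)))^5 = (0 4 1)(2 3 7 5)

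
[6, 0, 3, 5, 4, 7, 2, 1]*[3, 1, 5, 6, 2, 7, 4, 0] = [4, 3, 6, 7, 2, 0, 5, 1]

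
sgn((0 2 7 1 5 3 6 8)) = -1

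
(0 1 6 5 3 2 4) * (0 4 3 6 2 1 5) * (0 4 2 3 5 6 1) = (0 6 4 2 5 1 3)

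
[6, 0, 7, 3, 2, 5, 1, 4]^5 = [1, 6, 4, 3, 7, 5, 0, 2]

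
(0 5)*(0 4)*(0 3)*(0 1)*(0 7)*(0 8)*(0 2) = (0 5 4 3 1 7 8 2)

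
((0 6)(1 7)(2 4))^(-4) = ()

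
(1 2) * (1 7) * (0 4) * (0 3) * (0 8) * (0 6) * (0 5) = (0 4 3 8 6 5)(1 2 7)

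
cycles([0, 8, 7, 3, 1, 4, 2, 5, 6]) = (1 8 6 2 7 5 4)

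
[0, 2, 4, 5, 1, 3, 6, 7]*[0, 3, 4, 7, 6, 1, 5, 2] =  [0, 4, 6, 1, 3, 7, 5, 2]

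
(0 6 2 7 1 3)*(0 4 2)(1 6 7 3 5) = (0 7 6)(1 5)(2 3 4)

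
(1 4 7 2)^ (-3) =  (1 4 7 2)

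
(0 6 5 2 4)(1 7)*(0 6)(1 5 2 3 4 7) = (2 7 5 3 4 6)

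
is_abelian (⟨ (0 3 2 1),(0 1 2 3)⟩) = yes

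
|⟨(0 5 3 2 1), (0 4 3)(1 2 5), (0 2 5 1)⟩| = 720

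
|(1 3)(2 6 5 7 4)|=10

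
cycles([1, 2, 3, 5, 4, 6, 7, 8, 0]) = (0 1 2 3 5 6 7 8) 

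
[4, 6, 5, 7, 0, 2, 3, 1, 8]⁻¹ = [4, 7, 5, 6, 0, 2, 1, 3, 8]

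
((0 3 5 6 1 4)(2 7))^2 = (0 5 1)(3 6 4)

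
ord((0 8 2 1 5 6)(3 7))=6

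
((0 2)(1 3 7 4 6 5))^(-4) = (1 7 6)(3 4 5)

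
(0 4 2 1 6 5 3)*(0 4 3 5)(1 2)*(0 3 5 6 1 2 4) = (0 5 6 3)(2 4)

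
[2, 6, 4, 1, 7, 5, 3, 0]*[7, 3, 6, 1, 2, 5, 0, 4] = [6, 0, 2, 3, 4, 5, 1, 7]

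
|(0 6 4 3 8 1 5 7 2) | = 9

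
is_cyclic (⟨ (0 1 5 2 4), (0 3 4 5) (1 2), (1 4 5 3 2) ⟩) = no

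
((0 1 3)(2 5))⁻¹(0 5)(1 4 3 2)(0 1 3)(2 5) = (0 5 3 4)(1 2)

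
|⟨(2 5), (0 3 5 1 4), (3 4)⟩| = 720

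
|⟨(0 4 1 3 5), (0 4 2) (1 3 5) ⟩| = 360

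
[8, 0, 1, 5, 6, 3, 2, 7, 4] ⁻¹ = [1, 2, 6, 5, 8, 3, 4, 7, 0] 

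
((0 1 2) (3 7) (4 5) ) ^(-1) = (0 2 1) (3 7) (4 5) 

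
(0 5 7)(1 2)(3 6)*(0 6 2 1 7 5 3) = (0 3 2 7 6)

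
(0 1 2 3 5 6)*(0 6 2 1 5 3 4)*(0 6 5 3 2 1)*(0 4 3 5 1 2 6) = (0 5 2 3 6 1 4)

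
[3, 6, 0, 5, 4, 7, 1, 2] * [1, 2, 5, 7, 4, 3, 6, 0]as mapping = [0→7, 1→6, 2→1, 3→3, 4→4, 5→0, 6→2, 7→5]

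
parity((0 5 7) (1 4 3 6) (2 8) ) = even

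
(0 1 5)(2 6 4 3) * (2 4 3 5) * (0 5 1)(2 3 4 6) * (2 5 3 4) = (1 4)(2 5 3 6)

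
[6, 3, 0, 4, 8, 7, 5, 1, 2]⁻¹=[2, 7, 8, 1, 3, 6, 0, 5, 4]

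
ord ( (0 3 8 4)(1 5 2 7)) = 4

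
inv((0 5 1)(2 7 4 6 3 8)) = (0 1 5)(2 8 3 6 4 7)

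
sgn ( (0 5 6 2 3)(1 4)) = -1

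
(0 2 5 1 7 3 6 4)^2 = (0 5 7 6)(1 3 4 2)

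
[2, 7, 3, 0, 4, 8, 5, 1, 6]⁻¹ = [3, 7, 0, 2, 4, 6, 8, 1, 5]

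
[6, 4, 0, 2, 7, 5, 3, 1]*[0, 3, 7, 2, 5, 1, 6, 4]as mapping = [0→6, 1→5, 2→0, 3→7, 4→4, 5→1, 6→2, 7→3]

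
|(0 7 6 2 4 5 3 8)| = 8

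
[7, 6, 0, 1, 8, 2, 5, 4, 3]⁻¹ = [2, 3, 5, 8, 7, 6, 1, 0, 4]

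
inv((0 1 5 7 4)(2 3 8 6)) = (0 4 7 5 1)(2 6 8 3)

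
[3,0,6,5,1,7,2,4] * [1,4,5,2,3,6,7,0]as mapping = [0→2,1→1,2→7,3→6,4→4,5→0,6→5,7→3]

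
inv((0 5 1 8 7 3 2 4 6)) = (0 6 4 2 3 7 8 1 5)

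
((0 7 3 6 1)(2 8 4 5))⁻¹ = (0 1 6 3 7)(2 5 4 8)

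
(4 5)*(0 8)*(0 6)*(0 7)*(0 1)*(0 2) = (0 8 6 7 1 2)(4 5)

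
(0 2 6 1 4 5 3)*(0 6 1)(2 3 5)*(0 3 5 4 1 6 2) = (0 5 4)(2 6 3)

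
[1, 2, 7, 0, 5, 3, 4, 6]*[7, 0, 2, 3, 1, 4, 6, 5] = [0, 2, 5, 7, 4, 3, 1, 6]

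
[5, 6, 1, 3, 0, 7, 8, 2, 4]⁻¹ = [4, 2, 7, 3, 8, 0, 1, 5, 6]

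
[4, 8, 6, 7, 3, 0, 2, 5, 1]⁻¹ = [5, 8, 6, 4, 0, 7, 2, 3, 1]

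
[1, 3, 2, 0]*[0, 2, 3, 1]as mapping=[0→2, 1→1, 2→3, 3→0]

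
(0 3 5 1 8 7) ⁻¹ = (0 7 8 1 5 3) 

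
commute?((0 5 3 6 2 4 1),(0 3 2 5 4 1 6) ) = no:(0 5 3 6 2 4 1) * (0 3 2 5 4 1 6) = (0 4 6 5 2 1 3),(0 3 2 5 4 1 6) * (0 5 3 6 2 4 1) = (0 6 5 1 2 3 4) 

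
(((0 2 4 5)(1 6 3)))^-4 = (1 3 6)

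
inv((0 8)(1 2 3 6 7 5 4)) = (0 8)(1 4 5 7 6 3 2)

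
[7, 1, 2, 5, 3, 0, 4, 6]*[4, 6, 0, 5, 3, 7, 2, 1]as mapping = [0→1, 1→6, 2→0, 3→7, 4→5, 5→4, 6→3, 7→2]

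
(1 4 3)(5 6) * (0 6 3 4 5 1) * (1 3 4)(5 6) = (0 5 4 1 6 3)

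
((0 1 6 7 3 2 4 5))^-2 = (0 4 3 6)(1 5 2 7)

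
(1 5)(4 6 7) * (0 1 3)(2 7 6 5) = (0 1 2 7 4 5 3)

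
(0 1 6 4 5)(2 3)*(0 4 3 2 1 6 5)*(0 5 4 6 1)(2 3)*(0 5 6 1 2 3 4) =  (0 2 4 6 3 5 1)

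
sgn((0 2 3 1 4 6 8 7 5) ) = 1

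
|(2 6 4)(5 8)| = 6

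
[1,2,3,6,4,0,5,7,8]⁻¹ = [5,0,1,2,4,6,3,7,8]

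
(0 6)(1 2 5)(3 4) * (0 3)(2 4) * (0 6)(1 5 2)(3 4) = (1 3)(4 6)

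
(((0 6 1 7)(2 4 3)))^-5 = (0 7 1 6)(2 4 3)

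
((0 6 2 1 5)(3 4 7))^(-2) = (0 1 6 5 2)(3 4 7)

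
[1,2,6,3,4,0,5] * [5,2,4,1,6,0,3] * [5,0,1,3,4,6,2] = [1,4,3,0,2,6,5]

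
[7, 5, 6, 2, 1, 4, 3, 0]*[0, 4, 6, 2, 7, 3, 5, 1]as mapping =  [0→1, 1→3, 2→5, 3→6, 4→4, 5→7, 6→2, 7→0]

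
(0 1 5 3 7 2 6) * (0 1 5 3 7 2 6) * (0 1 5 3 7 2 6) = (0 3 6 5 2 1 7)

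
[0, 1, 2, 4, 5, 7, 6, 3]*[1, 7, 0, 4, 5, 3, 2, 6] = [1, 7, 0, 5, 3, 6, 2, 4]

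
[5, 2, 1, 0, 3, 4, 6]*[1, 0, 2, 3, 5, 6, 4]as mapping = [0→6, 1→2, 2→0, 3→1, 4→3, 5→5, 6→4]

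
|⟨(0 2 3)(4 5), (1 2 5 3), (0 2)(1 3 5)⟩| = 720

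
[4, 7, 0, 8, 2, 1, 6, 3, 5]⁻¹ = [2, 5, 4, 7, 0, 8, 6, 1, 3]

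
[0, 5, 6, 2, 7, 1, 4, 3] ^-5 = [0, 5, 2, 3, 4, 1, 6, 7] 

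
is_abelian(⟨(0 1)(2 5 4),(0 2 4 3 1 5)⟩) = no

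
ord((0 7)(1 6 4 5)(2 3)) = 4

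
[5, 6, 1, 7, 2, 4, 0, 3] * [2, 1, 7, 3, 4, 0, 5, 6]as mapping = [0→0, 1→5, 2→1, 3→6, 4→7, 5→4, 6→2, 7→3]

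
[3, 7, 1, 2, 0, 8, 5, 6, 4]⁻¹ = [4, 2, 3, 0, 8, 6, 7, 1, 5]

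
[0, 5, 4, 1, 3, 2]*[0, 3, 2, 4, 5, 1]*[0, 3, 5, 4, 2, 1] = [0, 3, 1, 4, 2, 5]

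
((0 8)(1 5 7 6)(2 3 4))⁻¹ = (0 8)(1 6 7 5)(2 4 3)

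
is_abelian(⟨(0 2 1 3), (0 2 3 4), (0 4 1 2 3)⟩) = no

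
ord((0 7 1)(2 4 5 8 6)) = 15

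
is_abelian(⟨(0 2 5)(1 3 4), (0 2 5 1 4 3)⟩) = no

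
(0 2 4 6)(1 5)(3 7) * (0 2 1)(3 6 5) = (0 1 3 7 6 2 4 5)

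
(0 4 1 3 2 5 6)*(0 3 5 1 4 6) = (0 6 3 2 1 5)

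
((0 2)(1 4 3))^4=(1 4 3)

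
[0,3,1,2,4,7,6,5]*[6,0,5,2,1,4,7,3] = [6,2,0,5,1,3,7,4]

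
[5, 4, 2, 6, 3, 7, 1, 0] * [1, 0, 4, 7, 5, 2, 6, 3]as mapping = [0→2, 1→5, 2→4, 3→6, 4→7, 5→3, 6→0, 7→1]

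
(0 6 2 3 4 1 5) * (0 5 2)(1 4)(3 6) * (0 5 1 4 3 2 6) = (0 2)(1 6 5)(3 4)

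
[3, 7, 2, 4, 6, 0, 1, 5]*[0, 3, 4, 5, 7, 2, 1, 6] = [5, 6, 4, 7, 1, 0, 3, 2]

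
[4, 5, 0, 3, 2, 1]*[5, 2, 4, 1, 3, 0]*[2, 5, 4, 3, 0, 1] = [3, 2, 1, 5, 0, 4]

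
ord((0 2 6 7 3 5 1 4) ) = 8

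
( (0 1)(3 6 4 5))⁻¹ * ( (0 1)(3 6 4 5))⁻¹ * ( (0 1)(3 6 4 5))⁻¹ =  (0 1)(3 6 4 5)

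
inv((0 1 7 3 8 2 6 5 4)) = (0 4 5 6 2 8 3 7 1)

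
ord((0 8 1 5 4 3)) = 6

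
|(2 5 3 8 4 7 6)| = 7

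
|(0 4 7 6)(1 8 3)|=12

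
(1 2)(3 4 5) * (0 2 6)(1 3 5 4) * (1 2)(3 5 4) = (0 1 6)(2 5 4 3)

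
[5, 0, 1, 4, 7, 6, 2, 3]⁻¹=[1, 2, 6, 7, 3, 0, 5, 4]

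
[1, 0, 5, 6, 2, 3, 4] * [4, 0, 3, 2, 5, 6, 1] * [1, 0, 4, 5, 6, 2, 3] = [1, 6, 3, 0, 5, 4, 2]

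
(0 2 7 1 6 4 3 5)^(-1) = (0 5 3 4 6 1 7 2)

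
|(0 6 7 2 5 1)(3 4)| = 6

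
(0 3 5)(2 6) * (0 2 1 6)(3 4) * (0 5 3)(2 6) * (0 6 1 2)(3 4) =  (0 3 4 6 2 5 1)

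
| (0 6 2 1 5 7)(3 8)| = 6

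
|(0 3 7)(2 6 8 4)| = 12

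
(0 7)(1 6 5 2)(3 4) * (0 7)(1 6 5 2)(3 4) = (1 5)(2 6)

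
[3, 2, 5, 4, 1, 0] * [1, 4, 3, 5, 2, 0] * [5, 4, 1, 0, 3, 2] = [2, 0, 5, 1, 3, 4]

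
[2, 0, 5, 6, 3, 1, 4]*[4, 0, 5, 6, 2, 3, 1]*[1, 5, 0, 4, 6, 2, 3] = [2, 6, 4, 5, 3, 1, 0]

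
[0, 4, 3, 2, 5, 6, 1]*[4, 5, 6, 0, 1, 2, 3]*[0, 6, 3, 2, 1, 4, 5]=[1, 6, 0, 5, 3, 2, 4]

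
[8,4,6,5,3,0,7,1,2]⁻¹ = [5,7,8,4,1,3,2,6,0]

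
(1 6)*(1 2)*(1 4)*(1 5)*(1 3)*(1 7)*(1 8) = (1 6 2 4 5 3 7 8)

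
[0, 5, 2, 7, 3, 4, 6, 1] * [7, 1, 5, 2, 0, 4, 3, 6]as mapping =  [0→7, 1→4, 2→5, 3→6, 4→2, 5→0, 6→3, 7→1]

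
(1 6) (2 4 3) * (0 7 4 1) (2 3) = (0 7 4 2 1 6) 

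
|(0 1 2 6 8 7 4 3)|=8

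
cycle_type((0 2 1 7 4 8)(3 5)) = 2.6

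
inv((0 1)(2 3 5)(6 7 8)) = (0 1)(2 5 3)(6 8 7)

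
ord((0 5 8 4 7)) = 5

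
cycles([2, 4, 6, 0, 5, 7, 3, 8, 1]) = (0 2 6 3)(1 4 5 7 8)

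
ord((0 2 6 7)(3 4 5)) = 12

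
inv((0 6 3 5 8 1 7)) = (0 7 1 8 5 3 6)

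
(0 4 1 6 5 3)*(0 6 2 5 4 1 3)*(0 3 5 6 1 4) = (0 4 5 3 1 2 6)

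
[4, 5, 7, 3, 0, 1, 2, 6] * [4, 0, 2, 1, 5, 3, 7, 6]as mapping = [0→5, 1→3, 2→6, 3→1, 4→4, 5→0, 6→2, 7→7]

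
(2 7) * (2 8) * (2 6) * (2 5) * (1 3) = (1 3)(2 7 8 6 5)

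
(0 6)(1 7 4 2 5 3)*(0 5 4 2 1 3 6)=(1 7 2 4)(5 6)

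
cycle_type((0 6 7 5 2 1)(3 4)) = 2.6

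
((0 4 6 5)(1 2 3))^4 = (1 2 3)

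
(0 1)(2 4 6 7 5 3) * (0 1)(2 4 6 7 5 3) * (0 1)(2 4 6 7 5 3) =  (0 1)(2 7)(3 6)(4 5)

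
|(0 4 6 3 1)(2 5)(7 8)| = 10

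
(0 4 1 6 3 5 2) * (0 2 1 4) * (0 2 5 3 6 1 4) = (0 2 5 4)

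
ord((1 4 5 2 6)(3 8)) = 10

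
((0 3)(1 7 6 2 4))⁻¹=(0 3)(1 4 2 6 7)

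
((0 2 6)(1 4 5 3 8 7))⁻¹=(0 6 2)(1 7 8 3 5 4)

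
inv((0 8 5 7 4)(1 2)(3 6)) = (0 4 7 5 8)(1 2)(3 6)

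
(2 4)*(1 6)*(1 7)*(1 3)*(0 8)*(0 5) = (0 8 5)(1 6 7 3)(2 4)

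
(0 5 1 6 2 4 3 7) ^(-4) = (0 2) (1 3) (4 5) (6 7) 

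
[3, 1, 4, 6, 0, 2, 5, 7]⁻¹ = [4, 1, 5, 0, 2, 6, 3, 7]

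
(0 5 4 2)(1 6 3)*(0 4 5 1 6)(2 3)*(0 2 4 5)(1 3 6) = (0 3 1 2 5)(4 6)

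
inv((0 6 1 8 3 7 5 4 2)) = (0 2 4 5 7 3 8 1 6)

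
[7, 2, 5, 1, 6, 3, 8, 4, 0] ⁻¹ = [8, 3, 1, 5, 7, 2, 4, 0, 6] 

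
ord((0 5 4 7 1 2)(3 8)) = 6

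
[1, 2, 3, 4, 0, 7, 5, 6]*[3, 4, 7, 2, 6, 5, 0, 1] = [4, 7, 2, 6, 3, 1, 5, 0]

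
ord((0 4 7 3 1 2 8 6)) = 8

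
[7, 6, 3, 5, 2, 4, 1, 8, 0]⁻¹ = [8, 6, 4, 2, 5, 3, 1, 0, 7]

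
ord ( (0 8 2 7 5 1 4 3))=8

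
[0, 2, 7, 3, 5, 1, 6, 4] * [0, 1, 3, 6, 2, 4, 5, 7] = [0, 3, 7, 6, 4, 1, 5, 2]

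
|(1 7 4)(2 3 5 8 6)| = 15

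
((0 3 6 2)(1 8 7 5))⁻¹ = (0 2 6 3)(1 5 7 8)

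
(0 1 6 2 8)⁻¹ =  (0 8 2 6 1)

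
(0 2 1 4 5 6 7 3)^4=(0 5)(1 7)(2 6)(3 4)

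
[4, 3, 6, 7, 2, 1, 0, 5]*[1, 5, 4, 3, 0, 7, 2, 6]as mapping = [0→0, 1→3, 2→2, 3→6, 4→4, 5→5, 6→1, 7→7]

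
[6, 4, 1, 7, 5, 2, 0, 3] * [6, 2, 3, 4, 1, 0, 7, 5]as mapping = [0→7, 1→1, 2→2, 3→5, 4→0, 5→3, 6→6, 7→4]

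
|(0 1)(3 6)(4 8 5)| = 6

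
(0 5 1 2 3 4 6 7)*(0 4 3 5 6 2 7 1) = (0 6 1 7 4 2 5)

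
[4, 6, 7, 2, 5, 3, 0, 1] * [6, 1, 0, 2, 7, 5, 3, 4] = [7, 3, 4, 0, 5, 2, 6, 1]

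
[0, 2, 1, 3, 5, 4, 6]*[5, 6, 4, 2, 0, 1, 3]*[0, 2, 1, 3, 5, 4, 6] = [4, 5, 6, 1, 2, 0, 3]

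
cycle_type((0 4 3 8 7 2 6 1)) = 8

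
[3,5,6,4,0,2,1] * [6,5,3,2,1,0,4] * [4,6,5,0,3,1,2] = [5,4,3,6,2,0,1]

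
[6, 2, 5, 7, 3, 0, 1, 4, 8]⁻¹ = [5, 6, 1, 4, 7, 2, 0, 3, 8]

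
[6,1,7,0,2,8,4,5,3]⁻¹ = [3,1,4,8,6,7,0,2,5]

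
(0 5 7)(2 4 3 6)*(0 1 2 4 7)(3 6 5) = (0 3 5)(1 2 7)(4 6)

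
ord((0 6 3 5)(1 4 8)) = 12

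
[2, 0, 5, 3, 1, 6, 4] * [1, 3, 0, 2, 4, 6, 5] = [0, 1, 6, 2, 3, 5, 4]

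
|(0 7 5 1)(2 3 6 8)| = 4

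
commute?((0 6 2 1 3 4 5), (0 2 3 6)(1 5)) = no:(0 6 2 1 3 4 5)*(0 2 3 6)(1 5) = (1 6 3 4)(2 5), (0 2 3 6)(1 5)*(0 6 2 1 3 4 5) = (0 1)(2 4 5 3)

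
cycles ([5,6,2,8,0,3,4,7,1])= (0 5 3 8 1 6 4)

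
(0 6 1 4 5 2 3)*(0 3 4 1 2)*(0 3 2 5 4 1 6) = (1 6 5 3 2) 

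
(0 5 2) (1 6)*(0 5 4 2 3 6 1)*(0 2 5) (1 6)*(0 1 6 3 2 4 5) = (0 5 2 1 3 6 4) 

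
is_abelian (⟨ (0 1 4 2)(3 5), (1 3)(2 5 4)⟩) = no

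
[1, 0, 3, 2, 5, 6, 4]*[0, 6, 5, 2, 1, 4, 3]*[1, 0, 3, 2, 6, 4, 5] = [5, 1, 3, 4, 6, 2, 0]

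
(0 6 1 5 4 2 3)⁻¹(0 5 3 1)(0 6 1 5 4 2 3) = (0 5 6 4)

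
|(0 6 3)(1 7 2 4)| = 12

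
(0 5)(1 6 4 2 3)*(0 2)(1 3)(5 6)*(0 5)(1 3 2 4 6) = (0 1)(2 3)(4 5)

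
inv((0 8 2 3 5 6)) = (0 6 5 3 2 8)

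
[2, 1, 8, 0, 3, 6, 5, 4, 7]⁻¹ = [3, 1, 0, 4, 7, 6, 5, 8, 2]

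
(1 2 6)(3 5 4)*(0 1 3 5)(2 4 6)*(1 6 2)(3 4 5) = (0 6 4 3)(1 5 2)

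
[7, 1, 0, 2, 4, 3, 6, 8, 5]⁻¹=[2, 1, 3, 5, 4, 8, 6, 0, 7]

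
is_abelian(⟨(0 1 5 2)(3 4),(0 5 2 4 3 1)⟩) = no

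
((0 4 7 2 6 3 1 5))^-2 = (0 1 6 7)(2 4 5 3)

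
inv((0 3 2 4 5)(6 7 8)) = (0 5 4 2 3)(6 8 7)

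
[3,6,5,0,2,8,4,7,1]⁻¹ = [3,8,4,0,6,2,1,7,5]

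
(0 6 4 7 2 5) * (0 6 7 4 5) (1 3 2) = (0 7 1 3 2) (5 6) 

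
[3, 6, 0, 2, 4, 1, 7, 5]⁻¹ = [2, 5, 3, 0, 4, 7, 1, 6]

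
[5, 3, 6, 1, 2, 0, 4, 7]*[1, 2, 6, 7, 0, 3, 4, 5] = [3, 7, 4, 2, 6, 1, 0, 5]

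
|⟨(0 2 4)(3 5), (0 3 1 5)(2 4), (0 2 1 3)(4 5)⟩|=720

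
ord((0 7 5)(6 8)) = 6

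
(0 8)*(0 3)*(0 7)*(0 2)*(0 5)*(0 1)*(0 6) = (0 8 3 7 2 5 1 6)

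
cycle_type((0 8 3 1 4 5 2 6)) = 8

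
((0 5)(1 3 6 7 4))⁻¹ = (0 5)(1 4 7 6 3)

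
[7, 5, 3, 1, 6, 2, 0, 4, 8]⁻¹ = [6, 3, 5, 2, 7, 1, 4, 0, 8]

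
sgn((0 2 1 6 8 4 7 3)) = -1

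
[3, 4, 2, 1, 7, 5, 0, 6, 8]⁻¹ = [6, 3, 2, 0, 1, 5, 7, 4, 8]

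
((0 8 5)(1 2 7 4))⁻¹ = (0 5 8)(1 4 7 2)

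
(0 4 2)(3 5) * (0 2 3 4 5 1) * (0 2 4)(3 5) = (0 3 1 2 4 5)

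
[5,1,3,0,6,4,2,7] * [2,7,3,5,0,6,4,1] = [6,7,5,2,4,0,3,1]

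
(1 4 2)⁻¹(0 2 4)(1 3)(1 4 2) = (0 1 2)(3 4)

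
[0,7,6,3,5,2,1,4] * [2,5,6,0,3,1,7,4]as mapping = [0→2,1→4,2→7,3→0,4→1,5→6,6→5,7→3]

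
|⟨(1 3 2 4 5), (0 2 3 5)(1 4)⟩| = 360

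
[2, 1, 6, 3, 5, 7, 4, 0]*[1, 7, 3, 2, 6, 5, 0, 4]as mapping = [0→3, 1→7, 2→0, 3→2, 4→5, 5→4, 6→6, 7→1]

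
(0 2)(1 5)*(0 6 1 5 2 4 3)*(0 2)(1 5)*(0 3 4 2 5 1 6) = (0 2)(1 3 5 6)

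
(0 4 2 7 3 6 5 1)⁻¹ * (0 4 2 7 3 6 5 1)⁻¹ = (0 5 3 2)(1 6 7 4)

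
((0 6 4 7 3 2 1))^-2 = (0 2 7 6 1 3 4)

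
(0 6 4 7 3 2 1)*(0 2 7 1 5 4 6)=(1 2 5 4)(3 7)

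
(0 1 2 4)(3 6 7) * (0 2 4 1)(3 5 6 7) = (1 4 2)(3 7 5 6)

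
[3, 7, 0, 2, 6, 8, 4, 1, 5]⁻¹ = [2, 7, 3, 0, 6, 8, 4, 1, 5]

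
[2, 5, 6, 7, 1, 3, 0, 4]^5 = [6, 1, 0, 3, 4, 5, 2, 7]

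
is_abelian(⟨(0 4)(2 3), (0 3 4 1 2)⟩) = no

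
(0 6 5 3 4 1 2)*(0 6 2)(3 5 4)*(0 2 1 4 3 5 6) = (0 1 2)(3 5 6)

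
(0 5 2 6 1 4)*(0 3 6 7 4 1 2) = (0 5)(2 7 4 3 6)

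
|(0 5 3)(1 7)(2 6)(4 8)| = 6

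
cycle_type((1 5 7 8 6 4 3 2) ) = 8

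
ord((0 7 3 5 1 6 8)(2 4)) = 14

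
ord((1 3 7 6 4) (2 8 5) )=15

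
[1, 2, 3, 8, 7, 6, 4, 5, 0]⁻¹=[8, 0, 1, 2, 6, 7, 5, 4, 3]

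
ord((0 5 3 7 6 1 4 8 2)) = 9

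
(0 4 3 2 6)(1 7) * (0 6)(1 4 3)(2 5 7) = (0 3 5 7 4 1 2)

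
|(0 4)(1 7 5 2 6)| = 10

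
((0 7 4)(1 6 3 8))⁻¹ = (0 4 7)(1 8 3 6)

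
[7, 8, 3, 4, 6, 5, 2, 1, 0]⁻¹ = [8, 7, 6, 2, 3, 5, 4, 0, 1]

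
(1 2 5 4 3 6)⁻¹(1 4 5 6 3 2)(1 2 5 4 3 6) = (1 6 5 2 3 4)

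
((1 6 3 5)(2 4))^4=()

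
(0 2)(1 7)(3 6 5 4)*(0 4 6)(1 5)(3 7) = (0 2 4 7 5 6 1 3)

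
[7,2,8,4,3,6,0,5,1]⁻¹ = [6,8,1,4,3,7,5,0,2]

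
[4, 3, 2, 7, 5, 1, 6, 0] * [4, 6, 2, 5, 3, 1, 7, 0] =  [3, 5, 2, 0, 1, 6, 7, 4]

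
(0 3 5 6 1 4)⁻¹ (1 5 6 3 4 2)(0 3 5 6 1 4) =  (0 2 4 6 1 5)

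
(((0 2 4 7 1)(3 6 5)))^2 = (0 4 1 2 7)(3 5 6)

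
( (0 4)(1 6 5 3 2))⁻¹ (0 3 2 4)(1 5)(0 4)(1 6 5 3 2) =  (0 4 2 1)(3 6)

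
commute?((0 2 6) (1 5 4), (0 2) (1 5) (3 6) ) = no:(0 2 6) (1 5 4) * (0 2) (1 5) (3 6) = (2 3 6) (4 5), (0 2) (1 5) (3 6) * (0 2 6) (1 5 4) = (0 6 3) (1 4) 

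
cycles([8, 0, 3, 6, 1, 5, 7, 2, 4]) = (0 8 4 1)(2 3 6 7)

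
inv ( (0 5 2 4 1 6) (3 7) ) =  (0 6 1 4 2 5) (3 7) 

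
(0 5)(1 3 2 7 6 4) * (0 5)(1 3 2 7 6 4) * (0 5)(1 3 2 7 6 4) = (0 5)(1 7)(2 4)(3 6)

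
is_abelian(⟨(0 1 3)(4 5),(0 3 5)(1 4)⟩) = no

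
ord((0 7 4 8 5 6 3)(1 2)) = 14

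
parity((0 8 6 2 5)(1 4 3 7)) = odd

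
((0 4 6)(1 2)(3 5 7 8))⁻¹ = (0 6 4)(1 2)(3 8 7 5)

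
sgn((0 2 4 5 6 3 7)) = 1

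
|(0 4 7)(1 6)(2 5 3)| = 6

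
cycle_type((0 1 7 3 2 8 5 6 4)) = 9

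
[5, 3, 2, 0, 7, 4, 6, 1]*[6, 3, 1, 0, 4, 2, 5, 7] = [2, 0, 1, 6, 7, 4, 5, 3]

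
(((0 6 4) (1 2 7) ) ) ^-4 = (0 4 6) (1 7 2) 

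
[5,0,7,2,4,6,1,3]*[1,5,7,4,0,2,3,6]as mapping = [0→2,1→1,2→6,3→7,4→0,5→3,6→5,7→4]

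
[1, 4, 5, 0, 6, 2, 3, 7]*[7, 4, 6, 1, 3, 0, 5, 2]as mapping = [0→4, 1→3, 2→0, 3→7, 4→5, 5→6, 6→1, 7→2]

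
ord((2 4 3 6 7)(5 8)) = 10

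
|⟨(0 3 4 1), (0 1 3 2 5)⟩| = 720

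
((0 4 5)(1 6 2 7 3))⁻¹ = (0 5 4)(1 3 7 2 6)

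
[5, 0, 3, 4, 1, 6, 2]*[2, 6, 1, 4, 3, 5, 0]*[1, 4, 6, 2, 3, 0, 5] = [0, 6, 3, 2, 5, 1, 4]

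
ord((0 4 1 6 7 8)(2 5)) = 6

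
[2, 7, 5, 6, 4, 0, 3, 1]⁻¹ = [5, 7, 0, 6, 4, 2, 3, 1]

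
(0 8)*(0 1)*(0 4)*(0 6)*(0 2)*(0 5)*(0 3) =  (0 8 1 4 6 2 5 3)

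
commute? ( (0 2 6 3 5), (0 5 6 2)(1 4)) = no: (0 2 6 3 5)*(0 5 6 2)(1 4) = (1 4)(3 6), (0 5 6 2)(1 4)*(0 2 6 3 5) = (1 4)(3 5)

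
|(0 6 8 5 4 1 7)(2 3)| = 14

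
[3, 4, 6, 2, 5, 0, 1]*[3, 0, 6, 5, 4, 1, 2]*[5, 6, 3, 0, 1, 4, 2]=[4, 1, 3, 2, 6, 0, 5] 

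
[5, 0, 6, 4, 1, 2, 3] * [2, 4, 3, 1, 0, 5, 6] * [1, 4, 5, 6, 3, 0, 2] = [0, 5, 2, 1, 3, 6, 4]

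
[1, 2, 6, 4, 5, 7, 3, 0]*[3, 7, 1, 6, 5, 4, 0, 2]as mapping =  [0→7, 1→1, 2→0, 3→5, 4→4, 5→2, 6→6, 7→3]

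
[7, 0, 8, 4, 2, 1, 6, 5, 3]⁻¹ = [1, 5, 4, 8, 3, 7, 6, 0, 2]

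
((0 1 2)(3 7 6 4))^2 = (0 2 1)(3 6)(4 7)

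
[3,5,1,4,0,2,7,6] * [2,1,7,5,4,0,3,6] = [5,0,1,4,2,7,6,3]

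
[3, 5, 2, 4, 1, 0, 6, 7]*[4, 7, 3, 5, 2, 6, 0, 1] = [5, 6, 3, 2, 7, 4, 0, 1]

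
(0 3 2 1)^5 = (0 3 2 1)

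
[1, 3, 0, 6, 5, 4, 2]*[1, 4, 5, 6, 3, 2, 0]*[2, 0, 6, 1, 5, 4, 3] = [5, 3, 0, 2, 6, 1, 4]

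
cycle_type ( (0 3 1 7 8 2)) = 6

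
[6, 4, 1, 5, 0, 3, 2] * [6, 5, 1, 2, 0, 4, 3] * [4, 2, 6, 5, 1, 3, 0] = [5, 4, 3, 1, 0, 6, 2]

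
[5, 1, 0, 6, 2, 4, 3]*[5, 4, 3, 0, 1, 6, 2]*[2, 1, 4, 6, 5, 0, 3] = [3, 5, 0, 4, 6, 1, 2]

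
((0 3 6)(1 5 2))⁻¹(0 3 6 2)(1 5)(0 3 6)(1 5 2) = (0 1 3 6)(2 5)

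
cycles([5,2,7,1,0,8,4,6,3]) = (0 5 8 3 1 2 7 6 4)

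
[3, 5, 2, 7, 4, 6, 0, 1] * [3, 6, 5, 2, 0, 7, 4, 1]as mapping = [0→2, 1→7, 2→5, 3→1, 4→0, 5→4, 6→3, 7→6]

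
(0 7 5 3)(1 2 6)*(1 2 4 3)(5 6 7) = (0 5 1 4 3)(2 7 6)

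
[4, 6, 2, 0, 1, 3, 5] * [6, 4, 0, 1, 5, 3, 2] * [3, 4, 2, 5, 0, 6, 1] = [6, 2, 3, 1, 0, 4, 5]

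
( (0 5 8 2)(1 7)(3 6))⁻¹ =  (0 2 8 5)(1 7)(3 6)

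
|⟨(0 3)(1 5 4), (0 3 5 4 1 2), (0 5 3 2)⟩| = 720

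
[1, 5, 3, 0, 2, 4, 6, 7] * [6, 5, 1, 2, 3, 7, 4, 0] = [5, 7, 2, 6, 1, 3, 4, 0]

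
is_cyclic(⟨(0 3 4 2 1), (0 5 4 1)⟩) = no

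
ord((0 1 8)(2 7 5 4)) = 12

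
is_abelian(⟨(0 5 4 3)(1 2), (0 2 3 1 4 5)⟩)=no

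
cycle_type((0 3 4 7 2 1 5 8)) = 8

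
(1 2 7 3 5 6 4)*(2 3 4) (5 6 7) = (1 3 6 2 5 7 4) 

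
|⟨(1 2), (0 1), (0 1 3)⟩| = 24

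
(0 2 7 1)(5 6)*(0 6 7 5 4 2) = (1 6 4 2 5 7)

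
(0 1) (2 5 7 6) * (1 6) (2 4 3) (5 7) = (0 6 4 3 2 7 1) 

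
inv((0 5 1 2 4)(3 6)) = (0 4 2 1 5)(3 6)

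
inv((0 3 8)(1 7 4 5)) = (0 8 3)(1 5 4 7)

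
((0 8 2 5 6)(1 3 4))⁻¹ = (0 6 5 2 8)(1 4 3)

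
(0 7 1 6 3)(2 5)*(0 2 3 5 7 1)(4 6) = (0 1 4 6 5 3 2 7)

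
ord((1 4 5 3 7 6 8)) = 7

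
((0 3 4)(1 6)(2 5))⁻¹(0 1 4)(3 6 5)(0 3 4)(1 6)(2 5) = (0 3 6)(1 2 4)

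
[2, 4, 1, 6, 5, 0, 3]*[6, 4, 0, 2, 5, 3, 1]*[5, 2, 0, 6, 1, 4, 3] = [5, 4, 1, 2, 6, 3, 0]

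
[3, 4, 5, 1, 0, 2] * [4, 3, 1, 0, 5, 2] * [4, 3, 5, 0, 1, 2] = [4, 2, 5, 0, 1, 3]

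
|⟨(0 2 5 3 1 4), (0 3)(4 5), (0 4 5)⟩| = 720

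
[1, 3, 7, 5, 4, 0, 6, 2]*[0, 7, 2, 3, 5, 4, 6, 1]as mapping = [0→7, 1→3, 2→1, 3→4, 4→5, 5→0, 6→6, 7→2]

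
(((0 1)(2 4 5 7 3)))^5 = (0 1)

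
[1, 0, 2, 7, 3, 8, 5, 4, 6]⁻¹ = [1, 0, 2, 4, 7, 6, 8, 3, 5]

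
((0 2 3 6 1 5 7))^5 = (0 5 6 2 7 1 3)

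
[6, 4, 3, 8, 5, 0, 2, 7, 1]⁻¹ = [5, 8, 6, 2, 1, 4, 0, 7, 3]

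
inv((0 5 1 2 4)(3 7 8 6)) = (0 4 2 1 5)(3 6 8 7)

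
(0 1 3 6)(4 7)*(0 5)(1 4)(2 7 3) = (0 4 3 6 5)(1 2 7)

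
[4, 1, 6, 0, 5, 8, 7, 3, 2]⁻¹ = [3, 1, 8, 7, 0, 4, 2, 6, 5]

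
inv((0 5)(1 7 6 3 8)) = (0 5)(1 8 3 6 7)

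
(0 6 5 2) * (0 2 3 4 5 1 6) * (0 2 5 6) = (0 2 5 3 4 6 1)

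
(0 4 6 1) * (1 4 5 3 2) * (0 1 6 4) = (0 5 3 2 6)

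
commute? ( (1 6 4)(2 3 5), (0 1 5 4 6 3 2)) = no: (1 6 4)(2 3 5)*(0 1 5 4 6 3 2) = (0 1 3 4 5), (0 1 5 4 6 3 2)*(1 6 4)(2 3 5) = (0 6 5 1 2)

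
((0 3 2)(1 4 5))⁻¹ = (0 2 3)(1 5 4)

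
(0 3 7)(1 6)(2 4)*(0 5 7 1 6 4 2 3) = (1 4 3)(5 7)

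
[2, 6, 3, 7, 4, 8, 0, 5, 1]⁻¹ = [6, 8, 0, 2, 4, 7, 1, 3, 5]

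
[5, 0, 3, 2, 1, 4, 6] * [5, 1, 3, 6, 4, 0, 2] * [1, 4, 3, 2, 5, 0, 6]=[1, 0, 6, 2, 4, 5, 3]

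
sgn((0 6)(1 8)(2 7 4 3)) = -1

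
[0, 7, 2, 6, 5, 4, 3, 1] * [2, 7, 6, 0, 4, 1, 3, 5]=[2, 5, 6, 3, 1, 4, 0, 7]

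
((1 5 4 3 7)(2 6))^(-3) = (1 4 7 5 3)(2 6)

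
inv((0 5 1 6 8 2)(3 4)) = (0 2 8 6 1 5)(3 4)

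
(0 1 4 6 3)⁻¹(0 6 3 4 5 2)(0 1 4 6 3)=(0 6 5 2 1 3)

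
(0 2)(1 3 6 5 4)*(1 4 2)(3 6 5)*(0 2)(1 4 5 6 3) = (0 4 5)(1 3 6)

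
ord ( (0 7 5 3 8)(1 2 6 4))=20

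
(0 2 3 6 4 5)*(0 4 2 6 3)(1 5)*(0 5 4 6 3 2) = (0 3 2 5 6)(1 4)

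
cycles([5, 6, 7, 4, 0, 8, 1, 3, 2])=(0 5 8 2 7 3 4)(1 6)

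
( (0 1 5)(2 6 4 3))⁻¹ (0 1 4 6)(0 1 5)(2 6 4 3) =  (1 5 3 4)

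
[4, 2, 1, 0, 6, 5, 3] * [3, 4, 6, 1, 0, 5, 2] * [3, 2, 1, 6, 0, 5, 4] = [3, 4, 0, 6, 1, 5, 2]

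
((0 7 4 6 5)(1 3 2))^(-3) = (0 4 5 7 6)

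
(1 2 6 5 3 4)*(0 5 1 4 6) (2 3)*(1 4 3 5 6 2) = (0 6 4 3 2) (1 5) 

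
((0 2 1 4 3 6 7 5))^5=(0 6 1 5 3 2 7 4)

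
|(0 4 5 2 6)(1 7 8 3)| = 20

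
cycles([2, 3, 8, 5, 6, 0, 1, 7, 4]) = (0 2 8 4 6 1 3 5)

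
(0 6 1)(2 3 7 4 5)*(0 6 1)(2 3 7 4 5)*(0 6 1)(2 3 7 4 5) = (2 4 3 5 7)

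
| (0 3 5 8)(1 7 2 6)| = 4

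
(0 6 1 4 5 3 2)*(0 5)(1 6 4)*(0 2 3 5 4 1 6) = (0 1 6)(2 4)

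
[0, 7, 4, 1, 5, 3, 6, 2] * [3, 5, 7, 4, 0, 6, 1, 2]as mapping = [0→3, 1→2, 2→0, 3→5, 4→6, 5→4, 6→1, 7→7]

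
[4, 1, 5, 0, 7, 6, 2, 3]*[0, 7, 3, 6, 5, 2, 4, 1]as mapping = [0→5, 1→7, 2→2, 3→0, 4→1, 5→4, 6→3, 7→6]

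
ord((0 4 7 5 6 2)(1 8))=6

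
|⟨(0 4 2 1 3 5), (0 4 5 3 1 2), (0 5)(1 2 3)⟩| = 720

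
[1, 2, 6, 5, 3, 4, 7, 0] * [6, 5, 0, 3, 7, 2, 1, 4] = [5, 0, 1, 2, 3, 7, 4, 6]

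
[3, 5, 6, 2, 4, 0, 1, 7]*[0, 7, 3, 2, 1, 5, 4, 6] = [2, 5, 4, 3, 1, 0, 7, 6]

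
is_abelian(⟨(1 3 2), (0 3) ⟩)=no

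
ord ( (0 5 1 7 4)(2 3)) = 10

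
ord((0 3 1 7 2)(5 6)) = 10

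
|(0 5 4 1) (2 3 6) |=12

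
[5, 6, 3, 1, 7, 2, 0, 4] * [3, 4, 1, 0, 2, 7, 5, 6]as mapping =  [0→7, 1→5, 2→0, 3→4, 4→6, 5→1, 6→3, 7→2]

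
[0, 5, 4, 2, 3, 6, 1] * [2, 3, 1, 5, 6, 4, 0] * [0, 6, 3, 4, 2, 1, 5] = [3, 2, 5, 6, 1, 0, 4]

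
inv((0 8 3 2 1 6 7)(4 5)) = (0 7 6 1 2 3 8)(4 5)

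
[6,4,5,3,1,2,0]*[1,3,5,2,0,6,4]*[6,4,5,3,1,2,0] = [1,6,0,5,3,2,4]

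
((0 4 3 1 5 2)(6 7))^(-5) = (0 4 3 1 5 2)(6 7)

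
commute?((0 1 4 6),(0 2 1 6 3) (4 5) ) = no:(0 1 4 6) * (0 2 1 6 3) (4 5) = (0 6 2 1 5 4 3),(0 2 1 6 3) (4 5) * (0 1 4 6) = (0 2 4 5 6 3 1) 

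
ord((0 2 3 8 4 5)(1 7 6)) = 6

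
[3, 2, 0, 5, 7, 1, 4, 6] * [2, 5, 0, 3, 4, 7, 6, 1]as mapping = [0→3, 1→0, 2→2, 3→7, 4→1, 5→5, 6→4, 7→6]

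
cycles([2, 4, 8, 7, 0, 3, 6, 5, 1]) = (0 2 8 1 4)(3 7 5)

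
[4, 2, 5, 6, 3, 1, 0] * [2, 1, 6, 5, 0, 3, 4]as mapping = [0→0, 1→6, 2→3, 3→4, 4→5, 5→1, 6→2]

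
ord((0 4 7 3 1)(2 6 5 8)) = 20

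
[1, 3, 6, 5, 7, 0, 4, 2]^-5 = [5, 0, 7, 1, 6, 3, 2, 4]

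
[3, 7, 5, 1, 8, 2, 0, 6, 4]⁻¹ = [6, 3, 5, 0, 8, 2, 7, 1, 4]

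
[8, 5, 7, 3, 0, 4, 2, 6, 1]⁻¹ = [4, 8, 6, 3, 5, 1, 7, 2, 0]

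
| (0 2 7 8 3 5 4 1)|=8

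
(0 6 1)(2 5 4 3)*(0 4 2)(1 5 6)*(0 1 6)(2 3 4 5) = (0 6 2)(1 5 3)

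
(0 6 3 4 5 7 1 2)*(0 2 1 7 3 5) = (0 6 5 3 4)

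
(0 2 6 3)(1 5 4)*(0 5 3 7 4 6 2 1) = (0 1 3 5 6 7 4)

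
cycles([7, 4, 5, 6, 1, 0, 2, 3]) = (0 7 3 6 2 5)(1 4)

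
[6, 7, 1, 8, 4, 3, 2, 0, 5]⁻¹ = [7, 2, 6, 5, 4, 8, 0, 1, 3]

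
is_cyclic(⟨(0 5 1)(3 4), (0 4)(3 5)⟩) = no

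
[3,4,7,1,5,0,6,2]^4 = [5,3,2,0,1,4,6,7]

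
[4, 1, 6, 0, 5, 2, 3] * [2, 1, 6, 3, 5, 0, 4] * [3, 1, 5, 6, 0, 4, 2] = [4, 1, 0, 5, 3, 2, 6]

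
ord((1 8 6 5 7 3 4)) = 7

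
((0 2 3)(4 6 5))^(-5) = (0 2 3)(4 6 5)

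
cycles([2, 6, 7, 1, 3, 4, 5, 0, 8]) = (0 2 7) (1 6 5 4 3) 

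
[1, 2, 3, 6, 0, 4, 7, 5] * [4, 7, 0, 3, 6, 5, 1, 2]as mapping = [0→7, 1→0, 2→3, 3→1, 4→4, 5→6, 6→2, 7→5]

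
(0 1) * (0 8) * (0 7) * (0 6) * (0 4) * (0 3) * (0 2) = (0 1 8 7 6 4 3 2)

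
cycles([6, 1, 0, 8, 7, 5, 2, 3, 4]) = (0 6 2)(3 8 4 7)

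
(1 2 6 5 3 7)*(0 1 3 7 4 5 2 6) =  (0 1 6 2)(3 4 5 7)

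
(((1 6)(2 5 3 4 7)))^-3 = (1 6)(2 3 7 5 4)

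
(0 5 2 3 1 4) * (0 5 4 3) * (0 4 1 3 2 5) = (0 1 2 4)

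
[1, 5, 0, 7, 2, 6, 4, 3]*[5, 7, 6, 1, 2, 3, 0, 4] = [7, 3, 5, 4, 6, 0, 2, 1]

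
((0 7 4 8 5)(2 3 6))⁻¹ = (0 5 8 4 7)(2 6 3)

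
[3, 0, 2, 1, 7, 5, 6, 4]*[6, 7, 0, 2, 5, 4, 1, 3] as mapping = [0→2, 1→6, 2→0, 3→7, 4→3, 5→4, 6→1, 7→5] 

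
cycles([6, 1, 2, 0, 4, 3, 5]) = (0 6 5 3)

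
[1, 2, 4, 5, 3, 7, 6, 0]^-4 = [4, 3, 5, 0, 7, 1, 6, 2]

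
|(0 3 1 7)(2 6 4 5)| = 4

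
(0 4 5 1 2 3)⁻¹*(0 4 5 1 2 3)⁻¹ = (0 2 5)(1 4 3)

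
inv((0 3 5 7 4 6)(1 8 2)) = (0 6 4 7 5 3)(1 2 8)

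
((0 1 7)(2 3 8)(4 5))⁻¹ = (0 7 1)(2 8 3)(4 5)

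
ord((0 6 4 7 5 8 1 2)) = 8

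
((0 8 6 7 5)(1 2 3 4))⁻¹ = (0 5 7 6 8)(1 4 3 2)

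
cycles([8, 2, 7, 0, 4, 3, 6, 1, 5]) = (0 8 5 3)(1 2 7)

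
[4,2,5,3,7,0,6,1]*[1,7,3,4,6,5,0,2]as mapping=[0→6,1→3,2→5,3→4,4→2,5→1,6→0,7→7]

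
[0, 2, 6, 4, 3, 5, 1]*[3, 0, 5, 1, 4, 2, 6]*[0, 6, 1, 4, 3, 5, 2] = [4, 5, 2, 3, 6, 1, 0]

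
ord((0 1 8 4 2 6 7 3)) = 8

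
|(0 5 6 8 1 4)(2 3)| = 6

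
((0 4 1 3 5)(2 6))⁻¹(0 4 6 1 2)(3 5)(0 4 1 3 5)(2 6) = (0 5)(1 2 3 6 4)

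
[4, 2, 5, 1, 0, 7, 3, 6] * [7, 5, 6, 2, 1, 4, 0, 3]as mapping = [0→1, 1→6, 2→4, 3→5, 4→7, 5→3, 6→2, 7→0]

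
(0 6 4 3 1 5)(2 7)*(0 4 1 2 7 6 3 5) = (0 3 2 6 1)(4 5)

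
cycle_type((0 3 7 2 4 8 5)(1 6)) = 2.7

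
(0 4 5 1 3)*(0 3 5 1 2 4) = (1 5 2 4)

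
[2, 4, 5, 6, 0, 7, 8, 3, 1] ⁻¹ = [4, 8, 0, 7, 1, 2, 3, 5, 6] 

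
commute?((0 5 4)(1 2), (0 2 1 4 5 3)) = no:(0 5 4)(1 2)*(0 2 1 4 5 3) = (0 3)(2 4), (0 2 1 4 5 3)*(0 5 4)(1 2) = (0 1)(3 5)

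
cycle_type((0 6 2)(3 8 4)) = 3^2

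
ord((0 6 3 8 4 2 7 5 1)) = 9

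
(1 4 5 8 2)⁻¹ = (1 2 8 5 4)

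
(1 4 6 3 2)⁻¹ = (1 2 3 6 4)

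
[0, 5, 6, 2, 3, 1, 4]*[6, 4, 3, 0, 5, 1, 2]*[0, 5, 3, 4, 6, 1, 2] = [2, 5, 3, 4, 0, 6, 1]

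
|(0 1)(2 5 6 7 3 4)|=6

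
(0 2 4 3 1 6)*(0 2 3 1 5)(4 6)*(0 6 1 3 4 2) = (0 4 3 5 6)(1 2)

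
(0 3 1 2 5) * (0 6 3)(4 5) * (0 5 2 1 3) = (0 5 6)(2 4)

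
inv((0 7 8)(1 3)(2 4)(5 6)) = (0 8 7)(1 3)(2 4)(5 6)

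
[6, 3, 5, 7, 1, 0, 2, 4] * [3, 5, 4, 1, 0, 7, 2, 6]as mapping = [0→2, 1→1, 2→7, 3→6, 4→5, 5→3, 6→4, 7→0]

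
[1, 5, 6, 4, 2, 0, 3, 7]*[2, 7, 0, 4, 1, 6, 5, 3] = [7, 6, 5, 1, 0, 2, 4, 3]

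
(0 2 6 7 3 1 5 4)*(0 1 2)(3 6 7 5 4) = (1 4)(2 7 6 5 3)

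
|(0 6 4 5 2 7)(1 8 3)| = 6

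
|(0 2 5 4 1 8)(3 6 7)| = 6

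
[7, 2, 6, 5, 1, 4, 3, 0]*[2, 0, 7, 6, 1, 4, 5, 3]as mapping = [0→3, 1→7, 2→5, 3→4, 4→0, 5→1, 6→6, 7→2]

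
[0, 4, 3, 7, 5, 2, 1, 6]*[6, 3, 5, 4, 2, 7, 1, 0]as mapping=[0→6, 1→2, 2→4, 3→0, 4→7, 5→5, 6→3, 7→1]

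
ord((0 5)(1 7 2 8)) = 4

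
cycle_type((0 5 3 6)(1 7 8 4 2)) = 4.5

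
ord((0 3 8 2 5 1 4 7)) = 8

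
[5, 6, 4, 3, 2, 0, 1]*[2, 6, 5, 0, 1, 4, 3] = [4, 3, 1, 0, 5, 2, 6]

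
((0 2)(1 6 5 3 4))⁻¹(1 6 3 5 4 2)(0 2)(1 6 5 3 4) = (0 6 5 4 3 1)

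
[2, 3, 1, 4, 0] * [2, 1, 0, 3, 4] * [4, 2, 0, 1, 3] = [4, 1, 2, 3, 0] 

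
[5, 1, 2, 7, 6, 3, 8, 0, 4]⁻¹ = [7, 1, 2, 5, 8, 0, 4, 3, 6]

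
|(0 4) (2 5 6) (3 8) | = 6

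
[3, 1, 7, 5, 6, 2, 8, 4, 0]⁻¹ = [8, 1, 5, 0, 7, 3, 4, 2, 6]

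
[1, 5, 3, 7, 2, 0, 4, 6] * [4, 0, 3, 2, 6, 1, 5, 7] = [0, 1, 2, 7, 3, 4, 6, 5]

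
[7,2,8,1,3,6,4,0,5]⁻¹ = [7,3,1,4,6,8,5,0,2]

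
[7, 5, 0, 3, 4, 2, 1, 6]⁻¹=[2, 6, 5, 3, 4, 1, 7, 0]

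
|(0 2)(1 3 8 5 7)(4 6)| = 10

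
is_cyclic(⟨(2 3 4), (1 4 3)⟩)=no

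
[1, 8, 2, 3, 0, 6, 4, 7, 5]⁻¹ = [4, 0, 2, 3, 6, 8, 5, 7, 1]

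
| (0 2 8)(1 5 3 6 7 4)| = 6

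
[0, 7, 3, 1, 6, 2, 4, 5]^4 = [0, 3, 5, 2, 4, 7, 6, 1]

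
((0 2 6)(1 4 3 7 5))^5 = (0 6 2)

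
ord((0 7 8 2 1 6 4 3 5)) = 9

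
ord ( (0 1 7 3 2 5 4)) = 7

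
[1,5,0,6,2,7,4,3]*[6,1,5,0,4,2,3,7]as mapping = [0→1,1→2,2→6,3→3,4→5,5→7,6→4,7→0]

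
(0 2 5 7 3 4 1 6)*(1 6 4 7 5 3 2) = (0 1 4 6)(2 3 7)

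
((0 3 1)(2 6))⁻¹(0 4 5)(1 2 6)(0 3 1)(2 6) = (0 6 2)(3 4 5)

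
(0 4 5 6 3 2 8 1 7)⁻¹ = (0 7 1 8 2 3 6 5 4)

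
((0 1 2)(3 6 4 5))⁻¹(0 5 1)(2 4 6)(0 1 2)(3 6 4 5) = (0 5 4)(1 3 2)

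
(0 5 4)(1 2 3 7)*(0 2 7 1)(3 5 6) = (0 6 3 1 7)(2 5 4)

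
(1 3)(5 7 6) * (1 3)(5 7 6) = (5 6 7)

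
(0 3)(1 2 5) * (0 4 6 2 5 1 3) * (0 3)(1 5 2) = (0 3 4 6 1 2 5)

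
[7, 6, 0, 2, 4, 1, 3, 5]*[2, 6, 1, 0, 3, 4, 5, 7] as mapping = [0→7, 1→5, 2→2, 3→1, 4→3, 5→6, 6→0, 7→4] 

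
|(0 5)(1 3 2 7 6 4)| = 6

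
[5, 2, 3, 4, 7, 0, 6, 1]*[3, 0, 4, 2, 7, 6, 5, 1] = [6, 4, 2, 7, 1, 3, 5, 0]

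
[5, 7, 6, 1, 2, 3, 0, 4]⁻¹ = [6, 3, 4, 5, 7, 0, 2, 1]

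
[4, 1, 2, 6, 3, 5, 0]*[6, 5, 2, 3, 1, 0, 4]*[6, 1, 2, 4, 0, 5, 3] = [1, 5, 2, 0, 4, 6, 3]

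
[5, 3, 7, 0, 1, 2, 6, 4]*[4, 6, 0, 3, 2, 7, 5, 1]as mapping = [0→7, 1→3, 2→1, 3→4, 4→6, 5→0, 6→5, 7→2]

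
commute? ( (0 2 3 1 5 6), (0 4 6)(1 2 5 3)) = no: (0 2 3 1 5 6)*(0 4 6)(1 2 5 3) = (0 5)(1 3 2)(4 6), (0 4 6)(1 2 5 3)*(0 2 3 1 5 6) = (0 4)(1 3 5)(2 6)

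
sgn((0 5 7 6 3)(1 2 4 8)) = -1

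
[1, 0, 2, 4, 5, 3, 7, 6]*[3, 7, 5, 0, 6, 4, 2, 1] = [7, 3, 5, 6, 4, 0, 1, 2]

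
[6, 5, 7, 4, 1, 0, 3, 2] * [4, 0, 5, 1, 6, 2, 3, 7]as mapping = [0→3, 1→2, 2→7, 3→6, 4→0, 5→4, 6→1, 7→5]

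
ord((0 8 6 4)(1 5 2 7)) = 4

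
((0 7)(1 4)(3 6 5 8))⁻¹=(0 7)(1 4)(3 8 5 6)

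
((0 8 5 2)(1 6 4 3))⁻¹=(0 2 5 8)(1 3 4 6)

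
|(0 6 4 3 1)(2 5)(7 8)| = 10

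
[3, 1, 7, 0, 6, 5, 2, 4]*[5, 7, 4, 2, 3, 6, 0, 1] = [2, 7, 1, 5, 0, 6, 4, 3]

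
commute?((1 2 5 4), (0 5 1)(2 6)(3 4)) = no:(1 2 5 4)*(0 5 1)(2 6)(3 4) = (0 5 3 4)(1 6 2), (0 5 1)(2 6)(3 4)*(1 2 5 4) = (0 4 3 1)(2 6 5)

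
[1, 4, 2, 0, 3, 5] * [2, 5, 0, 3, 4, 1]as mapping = [0→5, 1→4, 2→0, 3→2, 4→3, 5→1]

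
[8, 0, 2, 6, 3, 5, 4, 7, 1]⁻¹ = [1, 8, 2, 4, 6, 5, 3, 7, 0]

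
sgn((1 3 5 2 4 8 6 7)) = -1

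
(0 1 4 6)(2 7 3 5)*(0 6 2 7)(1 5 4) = (0 5 7 3 4 2)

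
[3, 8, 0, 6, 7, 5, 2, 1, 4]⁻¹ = [2, 7, 6, 0, 8, 5, 3, 4, 1]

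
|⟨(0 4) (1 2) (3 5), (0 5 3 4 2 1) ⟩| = 12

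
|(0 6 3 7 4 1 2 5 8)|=9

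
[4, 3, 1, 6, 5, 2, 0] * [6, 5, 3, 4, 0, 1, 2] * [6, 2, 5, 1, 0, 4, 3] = [6, 0, 4, 5, 2, 1, 3]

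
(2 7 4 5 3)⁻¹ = (2 3 5 4 7)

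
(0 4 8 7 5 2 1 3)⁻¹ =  (0 3 1 2 5 7 8 4)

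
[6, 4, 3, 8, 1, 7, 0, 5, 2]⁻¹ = [6, 4, 8, 2, 1, 7, 0, 5, 3]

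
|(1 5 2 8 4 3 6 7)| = 8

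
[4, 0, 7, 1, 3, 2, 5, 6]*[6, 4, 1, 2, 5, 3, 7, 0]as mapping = [0→5, 1→6, 2→0, 3→4, 4→2, 5→1, 6→3, 7→7]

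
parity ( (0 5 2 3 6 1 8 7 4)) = even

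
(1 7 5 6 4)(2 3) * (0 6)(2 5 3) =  (0 6 4 1 7 3 5)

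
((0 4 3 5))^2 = (0 3)(4 5)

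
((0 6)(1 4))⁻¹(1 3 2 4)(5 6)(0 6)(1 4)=(0 5)(1 4 3 2)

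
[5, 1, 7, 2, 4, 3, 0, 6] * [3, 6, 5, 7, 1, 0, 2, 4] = [0, 6, 4, 5, 1, 7, 3, 2]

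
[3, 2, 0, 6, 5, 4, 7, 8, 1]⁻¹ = [2, 8, 1, 0, 5, 4, 3, 6, 7]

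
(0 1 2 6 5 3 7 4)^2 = (0 2 5 7)(1 6 3 4)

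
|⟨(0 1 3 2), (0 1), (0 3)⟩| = 24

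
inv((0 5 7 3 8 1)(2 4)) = (0 1 8 3 7 5)(2 4)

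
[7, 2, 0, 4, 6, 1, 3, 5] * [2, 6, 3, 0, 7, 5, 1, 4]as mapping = [0→4, 1→3, 2→2, 3→7, 4→1, 5→6, 6→0, 7→5]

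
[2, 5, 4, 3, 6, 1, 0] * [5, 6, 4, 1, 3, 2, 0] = [4, 2, 3, 1, 0, 6, 5]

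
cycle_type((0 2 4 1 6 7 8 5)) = 8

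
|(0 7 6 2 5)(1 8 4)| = 15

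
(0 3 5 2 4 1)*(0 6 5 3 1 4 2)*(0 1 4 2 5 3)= (0 4 2 5 1 6 3)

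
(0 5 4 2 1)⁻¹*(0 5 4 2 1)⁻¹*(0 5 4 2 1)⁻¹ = (0 4 1 5 2)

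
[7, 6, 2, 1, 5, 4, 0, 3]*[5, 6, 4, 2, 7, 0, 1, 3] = [3, 1, 4, 6, 0, 7, 5, 2]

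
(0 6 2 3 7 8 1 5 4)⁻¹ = (0 4 5 1 8 7 3 2 6)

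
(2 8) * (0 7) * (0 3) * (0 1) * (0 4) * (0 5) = (0 7 3 1 4 5)(2 8)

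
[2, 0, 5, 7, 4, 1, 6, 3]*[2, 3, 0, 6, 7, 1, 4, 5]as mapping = [0→0, 1→2, 2→1, 3→5, 4→7, 5→3, 6→4, 7→6]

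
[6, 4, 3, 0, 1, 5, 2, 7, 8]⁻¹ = [3, 4, 6, 2, 1, 5, 0, 7, 8]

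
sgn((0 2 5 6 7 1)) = -1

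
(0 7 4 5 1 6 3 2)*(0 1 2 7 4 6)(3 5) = (0 4 3 7 6 5 2 1)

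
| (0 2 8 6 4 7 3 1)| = 8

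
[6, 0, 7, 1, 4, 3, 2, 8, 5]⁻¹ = [1, 3, 6, 5, 4, 8, 0, 2, 7]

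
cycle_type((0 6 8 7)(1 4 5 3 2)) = 4.5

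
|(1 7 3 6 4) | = 5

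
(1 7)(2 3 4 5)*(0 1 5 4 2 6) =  (0 1 7 5 6)(2 3)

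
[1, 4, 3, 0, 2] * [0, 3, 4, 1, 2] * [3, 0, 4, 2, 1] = [2, 4, 0, 3, 1]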